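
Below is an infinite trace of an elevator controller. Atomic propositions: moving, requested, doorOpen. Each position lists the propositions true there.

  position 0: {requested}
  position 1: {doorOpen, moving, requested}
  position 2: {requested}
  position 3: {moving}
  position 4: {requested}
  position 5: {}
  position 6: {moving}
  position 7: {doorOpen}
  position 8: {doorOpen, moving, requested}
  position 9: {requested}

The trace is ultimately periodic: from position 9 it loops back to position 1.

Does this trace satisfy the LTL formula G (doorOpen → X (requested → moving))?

doorOpen → X (requested → moving) must hold at every position from 0 onward. It fails at position 1, so G (doorOpen → X (requested → moving)) is false.
Positions where doorOpen holds: 1, 7, 8.
Check X (requested → moving) at each: 1→fails, 7→ok, 8→fails.

Does not hold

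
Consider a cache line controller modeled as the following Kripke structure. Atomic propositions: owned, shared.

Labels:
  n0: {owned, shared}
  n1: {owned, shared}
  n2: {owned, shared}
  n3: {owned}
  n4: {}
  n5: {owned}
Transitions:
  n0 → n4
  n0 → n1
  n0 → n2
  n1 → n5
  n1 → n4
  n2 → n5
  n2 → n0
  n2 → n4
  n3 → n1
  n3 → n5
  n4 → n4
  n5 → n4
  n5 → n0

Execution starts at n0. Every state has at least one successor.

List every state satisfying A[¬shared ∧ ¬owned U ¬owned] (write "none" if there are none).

States satisfying ¬shared ∧ ¬owned: {n4}.
States satisfying ¬owned: {n4}.
States satisfying A[¬shared ∧ ¬owned U ¬owned]: {n4}.

{n4}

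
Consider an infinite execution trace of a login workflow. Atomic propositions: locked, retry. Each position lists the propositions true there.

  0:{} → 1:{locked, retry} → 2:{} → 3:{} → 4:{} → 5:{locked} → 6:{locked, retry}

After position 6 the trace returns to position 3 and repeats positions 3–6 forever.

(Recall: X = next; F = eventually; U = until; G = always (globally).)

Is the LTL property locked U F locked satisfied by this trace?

Walking from position 0: F locked first holds at position 0, and locked holds at every earlier position along the way, so locked U F locked holds.

Holds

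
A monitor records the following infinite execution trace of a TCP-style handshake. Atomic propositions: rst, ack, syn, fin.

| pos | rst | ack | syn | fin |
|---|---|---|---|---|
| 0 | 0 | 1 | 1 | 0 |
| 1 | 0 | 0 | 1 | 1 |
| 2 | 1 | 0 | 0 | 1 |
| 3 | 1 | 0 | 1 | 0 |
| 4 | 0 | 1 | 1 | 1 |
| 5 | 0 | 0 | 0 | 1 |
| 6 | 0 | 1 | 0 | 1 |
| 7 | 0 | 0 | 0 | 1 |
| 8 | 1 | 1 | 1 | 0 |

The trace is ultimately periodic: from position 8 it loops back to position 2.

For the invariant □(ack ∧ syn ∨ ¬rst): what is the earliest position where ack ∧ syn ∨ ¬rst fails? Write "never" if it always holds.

Check ack ∧ syn ∨ ¬rst at each position in order: 0 ✓, 1 ✓.
At position 2 the labels are {fin, rst}, so ack ∧ syn ∨ ¬rst is false there. This is the first violation.

2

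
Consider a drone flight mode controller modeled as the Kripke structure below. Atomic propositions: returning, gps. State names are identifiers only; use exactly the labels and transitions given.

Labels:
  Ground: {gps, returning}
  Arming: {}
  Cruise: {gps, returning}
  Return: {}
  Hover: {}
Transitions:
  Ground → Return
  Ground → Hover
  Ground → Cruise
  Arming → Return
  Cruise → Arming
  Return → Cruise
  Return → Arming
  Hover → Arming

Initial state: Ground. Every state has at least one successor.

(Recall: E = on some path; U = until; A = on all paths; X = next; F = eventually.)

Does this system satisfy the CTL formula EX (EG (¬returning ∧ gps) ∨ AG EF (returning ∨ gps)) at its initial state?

Holds

States satisfying EG (¬returning ∧ gps) ∨ AG EF (returning ∨ gps): {Ground, Arming, Cruise, Return, Hover}.
States satisfying EX (EG (¬returning ∧ gps) ∨ AG EF (returning ∨ gps)): {Ground, Arming, Cruise, Return, Hover}.
Ground ∈ Sat(EX (EG (¬returning ∧ gps) ∨ AG EF (returning ∨ gps))).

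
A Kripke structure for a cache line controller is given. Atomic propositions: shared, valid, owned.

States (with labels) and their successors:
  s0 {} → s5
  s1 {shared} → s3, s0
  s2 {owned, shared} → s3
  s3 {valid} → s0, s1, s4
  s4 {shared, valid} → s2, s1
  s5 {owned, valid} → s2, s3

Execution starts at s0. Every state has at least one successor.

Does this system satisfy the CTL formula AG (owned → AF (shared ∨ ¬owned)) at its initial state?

States satisfying owned → AF (shared ∨ ¬owned): {s0, s1, s2, s3, s4, s5}.
States satisfying AG (owned → AF (shared ∨ ¬owned)): {s0, s1, s2, s3, s4, s5}.
Every state reachable from s0 satisfies owned → AF (shared ∨ ¬owned).
s0 ∈ Sat(AG (owned → AF (shared ∨ ¬owned))).

Satisfied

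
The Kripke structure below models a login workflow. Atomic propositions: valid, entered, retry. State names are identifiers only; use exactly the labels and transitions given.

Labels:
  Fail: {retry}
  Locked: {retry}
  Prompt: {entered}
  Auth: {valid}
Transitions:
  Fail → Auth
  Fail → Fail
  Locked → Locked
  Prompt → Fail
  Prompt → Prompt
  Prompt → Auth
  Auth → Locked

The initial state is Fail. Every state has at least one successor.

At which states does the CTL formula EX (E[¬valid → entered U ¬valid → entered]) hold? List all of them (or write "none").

States satisfying E[¬valid → entered U ¬valid → entered]: {Prompt, Auth}.
States satisfying EX (E[¬valid → entered U ¬valid → entered]): {Fail, Prompt}.

{Fail, Prompt}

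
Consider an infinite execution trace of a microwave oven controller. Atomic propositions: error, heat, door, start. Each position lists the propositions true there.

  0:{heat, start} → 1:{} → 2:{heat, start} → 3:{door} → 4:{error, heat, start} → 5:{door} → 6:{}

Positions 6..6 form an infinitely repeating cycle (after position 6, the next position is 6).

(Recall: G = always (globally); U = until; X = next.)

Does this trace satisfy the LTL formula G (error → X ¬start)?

Yes

error → X ¬start holds at every position 0..6, and those are all positions ever visited, so G (error → X ¬start) holds.
Positions where error holds: 4.
Check X ¬start at each: 4→ok.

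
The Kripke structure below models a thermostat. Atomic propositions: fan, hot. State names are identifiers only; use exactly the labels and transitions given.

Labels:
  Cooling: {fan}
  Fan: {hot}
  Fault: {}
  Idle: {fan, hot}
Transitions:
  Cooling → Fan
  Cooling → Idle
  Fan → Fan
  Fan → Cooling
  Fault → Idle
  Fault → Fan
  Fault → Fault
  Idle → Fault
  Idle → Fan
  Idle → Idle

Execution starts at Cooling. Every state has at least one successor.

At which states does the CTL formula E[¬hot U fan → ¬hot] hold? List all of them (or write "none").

States satisfying ¬hot: {Cooling, Fault}.
States satisfying fan → ¬hot: {Cooling, Fan, Fault}.
States satisfying E[¬hot U fan → ¬hot]: {Cooling, Fan, Fault}.

{Cooling, Fan, Fault}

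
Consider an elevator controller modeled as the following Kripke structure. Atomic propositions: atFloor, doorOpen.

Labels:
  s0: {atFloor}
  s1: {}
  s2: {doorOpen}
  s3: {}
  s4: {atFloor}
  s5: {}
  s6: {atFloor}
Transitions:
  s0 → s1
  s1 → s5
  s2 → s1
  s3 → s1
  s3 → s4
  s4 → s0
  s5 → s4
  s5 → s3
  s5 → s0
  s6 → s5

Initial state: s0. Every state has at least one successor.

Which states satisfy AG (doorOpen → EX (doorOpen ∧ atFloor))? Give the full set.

{s0, s1, s3, s4, s5, s6}

States satisfying doorOpen → EX (doorOpen ∧ atFloor): {s0, s1, s3, s4, s5, s6}.
States satisfying AG (doorOpen → EX (doorOpen ∧ atFloor)): {s0, s1, s3, s4, s5, s6}.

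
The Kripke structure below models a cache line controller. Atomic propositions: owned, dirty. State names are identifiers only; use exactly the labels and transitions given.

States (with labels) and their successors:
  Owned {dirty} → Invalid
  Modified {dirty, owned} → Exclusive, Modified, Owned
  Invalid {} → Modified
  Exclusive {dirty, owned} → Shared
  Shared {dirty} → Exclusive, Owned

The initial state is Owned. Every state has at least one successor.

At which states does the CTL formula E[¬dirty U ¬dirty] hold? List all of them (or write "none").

States satisfying ¬dirty: {Invalid}.
States satisfying E[¬dirty U ¬dirty]: {Invalid}.

{Invalid}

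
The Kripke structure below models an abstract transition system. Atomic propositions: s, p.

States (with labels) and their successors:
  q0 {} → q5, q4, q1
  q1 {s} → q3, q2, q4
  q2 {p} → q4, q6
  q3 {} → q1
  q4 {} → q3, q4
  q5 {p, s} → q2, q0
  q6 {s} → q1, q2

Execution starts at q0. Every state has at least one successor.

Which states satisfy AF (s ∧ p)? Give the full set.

{q5}

States satisfying s ∧ p: {q5}.
States satisfying AF (s ∧ p): {q5}.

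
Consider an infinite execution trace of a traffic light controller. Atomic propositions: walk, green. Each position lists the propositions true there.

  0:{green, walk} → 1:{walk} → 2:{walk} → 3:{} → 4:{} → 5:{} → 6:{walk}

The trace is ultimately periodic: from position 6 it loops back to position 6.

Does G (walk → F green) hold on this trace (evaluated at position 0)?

Does not hold

walk → F green must hold at every position from 0 onward. It fails at position 1, so G (walk → F green) is false.
Positions where walk holds: 0, 1, 2, 6.
Check F green at each: 0→ok, 1→fails, 2→fails, 6→fails.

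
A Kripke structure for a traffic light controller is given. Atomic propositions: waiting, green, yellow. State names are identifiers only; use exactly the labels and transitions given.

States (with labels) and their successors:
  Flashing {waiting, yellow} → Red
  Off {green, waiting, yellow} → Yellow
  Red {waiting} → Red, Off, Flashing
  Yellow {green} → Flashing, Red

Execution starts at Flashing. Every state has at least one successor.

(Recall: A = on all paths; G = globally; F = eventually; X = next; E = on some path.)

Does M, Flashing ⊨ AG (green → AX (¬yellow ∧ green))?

States satisfying green → AX (¬yellow ∧ green): {Flashing, Off, Red}.
States satisfying AG (green → AX (¬yellow ∧ green)): ∅.
Yellow is reachable from Flashing and violates green → AX (¬yellow ∧ green), so AG fails at Flashing.
Flashing ∉ Sat(AG (green → AX (¬yellow ∧ green))).

Does not hold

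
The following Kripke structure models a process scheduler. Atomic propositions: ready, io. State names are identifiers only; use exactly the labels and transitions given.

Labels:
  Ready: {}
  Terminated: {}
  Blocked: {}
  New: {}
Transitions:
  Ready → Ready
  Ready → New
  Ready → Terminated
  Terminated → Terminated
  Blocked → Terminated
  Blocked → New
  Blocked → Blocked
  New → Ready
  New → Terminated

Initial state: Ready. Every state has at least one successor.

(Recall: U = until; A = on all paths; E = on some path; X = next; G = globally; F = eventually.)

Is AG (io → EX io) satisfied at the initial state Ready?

States satisfying io → EX io: {Ready, Terminated, Blocked, New}.
States satisfying AG (io → EX io): {Ready, Terminated, Blocked, New}.
Every state reachable from Ready satisfies io → EX io.
Ready ∈ Sat(AG (io → EX io)).

Yes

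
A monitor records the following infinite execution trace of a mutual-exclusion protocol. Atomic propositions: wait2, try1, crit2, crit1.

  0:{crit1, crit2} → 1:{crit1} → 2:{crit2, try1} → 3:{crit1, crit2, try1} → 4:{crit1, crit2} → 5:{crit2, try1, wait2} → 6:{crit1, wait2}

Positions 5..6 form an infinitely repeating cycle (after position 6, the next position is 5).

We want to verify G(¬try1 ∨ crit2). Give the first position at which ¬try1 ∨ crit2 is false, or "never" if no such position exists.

¬try1 ∨ crit2 holds at every position 0..6, and those are all the positions the trace ever visits, so the invariant G(¬try1 ∨ crit2) is never violated.

never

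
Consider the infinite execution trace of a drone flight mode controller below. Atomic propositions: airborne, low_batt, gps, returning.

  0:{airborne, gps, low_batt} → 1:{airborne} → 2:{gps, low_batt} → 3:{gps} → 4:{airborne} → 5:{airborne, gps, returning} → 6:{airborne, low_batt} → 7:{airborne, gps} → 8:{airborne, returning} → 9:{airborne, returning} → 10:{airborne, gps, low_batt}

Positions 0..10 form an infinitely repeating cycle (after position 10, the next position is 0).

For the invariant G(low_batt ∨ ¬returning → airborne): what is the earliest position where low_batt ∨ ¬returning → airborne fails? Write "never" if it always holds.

2

Check low_batt ∨ ¬returning → airborne at each position in order: 0 ✓, 1 ✓.
At position 2 the labels are {gps, low_batt}, so low_batt ∨ ¬returning → airborne is false there. This is the first violation.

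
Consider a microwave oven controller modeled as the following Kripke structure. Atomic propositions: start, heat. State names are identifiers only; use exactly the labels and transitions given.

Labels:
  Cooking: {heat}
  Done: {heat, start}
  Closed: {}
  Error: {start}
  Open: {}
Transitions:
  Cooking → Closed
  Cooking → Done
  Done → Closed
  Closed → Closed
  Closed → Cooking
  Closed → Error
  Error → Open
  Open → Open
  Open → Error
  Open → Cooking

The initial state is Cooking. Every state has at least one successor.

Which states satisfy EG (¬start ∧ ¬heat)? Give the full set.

States satisfying ¬start ∧ ¬heat: {Closed, Open}.
States satisfying EG (¬start ∧ ¬heat): {Closed, Open}.

{Closed, Open}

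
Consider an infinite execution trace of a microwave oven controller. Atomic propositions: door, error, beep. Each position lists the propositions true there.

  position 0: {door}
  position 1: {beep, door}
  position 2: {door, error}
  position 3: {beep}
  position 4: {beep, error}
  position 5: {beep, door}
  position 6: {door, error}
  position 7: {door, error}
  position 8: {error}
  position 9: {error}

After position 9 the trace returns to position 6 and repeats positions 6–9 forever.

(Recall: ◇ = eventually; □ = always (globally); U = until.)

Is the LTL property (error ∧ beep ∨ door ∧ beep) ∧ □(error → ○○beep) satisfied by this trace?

error → ○○beep must hold at every position from 0 onward. It fails at position 4, so □(error → ○○beep) is false.
Positions where error holds: 2, 4, 6, 7, 8, 9.
Check ○○beep at each: 2→ok, 4→fails, 6→fails, 7→fails, 8→fails, 9→fails.
At position 0: error ∧ beep ∨ door ∧ beep is false; □(error → ○○beep) is false; so (error ∧ beep ∨ door ∧ beep) ∧ □(error → ○○beep) is false.

No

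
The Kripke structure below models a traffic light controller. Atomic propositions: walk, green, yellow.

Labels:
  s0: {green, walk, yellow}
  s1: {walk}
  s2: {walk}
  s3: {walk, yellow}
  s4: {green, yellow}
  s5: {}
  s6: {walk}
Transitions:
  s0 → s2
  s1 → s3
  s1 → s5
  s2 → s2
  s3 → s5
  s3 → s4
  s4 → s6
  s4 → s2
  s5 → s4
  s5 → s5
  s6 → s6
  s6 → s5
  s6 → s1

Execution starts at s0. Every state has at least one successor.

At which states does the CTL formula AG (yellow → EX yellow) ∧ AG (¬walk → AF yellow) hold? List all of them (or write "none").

States satisfying yellow → EX yellow: {s1, s2, s3, s5, s6}.
States satisfying AG (yellow → EX yellow): {s2}.
States satisfying ¬walk → AF yellow: {s0, s1, s2, s3, s4, s6}.
States satisfying AG (¬walk → AF yellow): {s0, s2}.
States satisfying AG (yellow → EX yellow) ∧ AG (¬walk → AF yellow): {s2}.

{s2}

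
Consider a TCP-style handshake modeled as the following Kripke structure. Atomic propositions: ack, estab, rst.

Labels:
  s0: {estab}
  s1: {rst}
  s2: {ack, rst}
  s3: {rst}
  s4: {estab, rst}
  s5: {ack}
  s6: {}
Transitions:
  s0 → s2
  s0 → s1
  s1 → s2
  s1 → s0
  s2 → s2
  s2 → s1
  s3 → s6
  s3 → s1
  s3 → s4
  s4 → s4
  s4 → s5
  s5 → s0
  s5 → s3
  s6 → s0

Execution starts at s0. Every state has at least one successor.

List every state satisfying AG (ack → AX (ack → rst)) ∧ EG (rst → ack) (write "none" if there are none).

States satisfying ack → AX (ack → rst): {s0, s1, s2, s3, s4, s5, s6}.
States satisfying AG (ack → AX (ack → rst)): {s0, s1, s2, s3, s4, s5, s6}.
States satisfying rst → ack: {s0, s2, s5, s6}.
States satisfying EG (rst → ack): {s0, s2, s5, s6}.
States satisfying AG (ack → AX (ack → rst)) ∧ EG (rst → ack): {s0, s2, s5, s6}.

{s0, s2, s5, s6}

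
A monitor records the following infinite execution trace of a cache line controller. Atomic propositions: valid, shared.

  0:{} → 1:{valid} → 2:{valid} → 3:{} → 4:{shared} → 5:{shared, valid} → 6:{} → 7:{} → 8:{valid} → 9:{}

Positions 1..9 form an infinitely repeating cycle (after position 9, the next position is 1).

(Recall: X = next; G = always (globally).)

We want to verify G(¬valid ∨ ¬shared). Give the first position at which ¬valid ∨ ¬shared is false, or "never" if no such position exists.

5

Check ¬valid ∨ ¬shared at each position in order: 0 ✓, 1 ✓, 2 ✓, 3 ✓, 4 ✓.
At position 5 the labels are {shared, valid}, so ¬valid ∨ ¬shared is false there. This is the first violation.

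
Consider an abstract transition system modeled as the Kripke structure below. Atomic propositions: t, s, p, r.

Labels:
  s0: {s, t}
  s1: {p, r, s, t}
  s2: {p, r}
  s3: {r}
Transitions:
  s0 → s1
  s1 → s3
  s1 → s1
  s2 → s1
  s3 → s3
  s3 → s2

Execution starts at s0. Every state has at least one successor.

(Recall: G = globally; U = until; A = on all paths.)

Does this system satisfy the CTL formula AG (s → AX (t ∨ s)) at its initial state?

States satisfying s → AX (t ∨ s): {s0, s2, s3}.
States satisfying AG (s → AX (t ∨ s)): ∅.
s1 is reachable from s0 and violates s → AX (t ∨ s), so AG fails at s0.
s0 ∉ Sat(AG (s → AX (t ∨ s))).

No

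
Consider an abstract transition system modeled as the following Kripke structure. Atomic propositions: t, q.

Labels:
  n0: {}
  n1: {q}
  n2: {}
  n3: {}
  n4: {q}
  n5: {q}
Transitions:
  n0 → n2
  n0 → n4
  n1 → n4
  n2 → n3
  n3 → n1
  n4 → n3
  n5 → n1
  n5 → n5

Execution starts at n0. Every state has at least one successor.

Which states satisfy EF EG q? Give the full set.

States satisfying EG q: {n5}.
States satisfying EF EG q: {n5}.

{n5}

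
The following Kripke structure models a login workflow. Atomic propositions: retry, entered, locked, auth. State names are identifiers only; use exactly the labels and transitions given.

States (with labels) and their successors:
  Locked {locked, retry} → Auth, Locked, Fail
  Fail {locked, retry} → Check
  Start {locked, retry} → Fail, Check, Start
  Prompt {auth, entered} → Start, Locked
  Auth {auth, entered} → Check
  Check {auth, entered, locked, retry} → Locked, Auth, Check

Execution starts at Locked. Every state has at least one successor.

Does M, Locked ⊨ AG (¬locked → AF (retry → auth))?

Yes

States satisfying ¬locked → AF (retry → auth): {Locked, Fail, Start, Prompt, Auth, Check}.
States satisfying AG (¬locked → AF (retry → auth)): {Locked, Fail, Start, Prompt, Auth, Check}.
Every state reachable from Locked satisfies ¬locked → AF (retry → auth).
Locked ∈ Sat(AG (¬locked → AF (retry → auth))).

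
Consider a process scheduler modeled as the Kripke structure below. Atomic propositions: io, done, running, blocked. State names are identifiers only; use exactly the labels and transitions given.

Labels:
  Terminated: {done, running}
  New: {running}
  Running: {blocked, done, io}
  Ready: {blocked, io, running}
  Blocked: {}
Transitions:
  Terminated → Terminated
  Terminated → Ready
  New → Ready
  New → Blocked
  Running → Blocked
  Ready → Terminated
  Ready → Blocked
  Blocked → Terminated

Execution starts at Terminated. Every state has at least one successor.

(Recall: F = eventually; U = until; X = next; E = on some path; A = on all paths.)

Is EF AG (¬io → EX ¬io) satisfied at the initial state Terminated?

Yes

States satisfying AG (¬io → EX ¬io): {Terminated, New, Running, Ready, Blocked}.
States satisfying EF AG (¬io → EX ¬io): {Terminated, New, Running, Ready, Blocked}.
Some path from Terminated reaches a state where AG (¬io → EX ¬io) holds.
Terminated ∈ Sat(EF AG (¬io → EX ¬io)).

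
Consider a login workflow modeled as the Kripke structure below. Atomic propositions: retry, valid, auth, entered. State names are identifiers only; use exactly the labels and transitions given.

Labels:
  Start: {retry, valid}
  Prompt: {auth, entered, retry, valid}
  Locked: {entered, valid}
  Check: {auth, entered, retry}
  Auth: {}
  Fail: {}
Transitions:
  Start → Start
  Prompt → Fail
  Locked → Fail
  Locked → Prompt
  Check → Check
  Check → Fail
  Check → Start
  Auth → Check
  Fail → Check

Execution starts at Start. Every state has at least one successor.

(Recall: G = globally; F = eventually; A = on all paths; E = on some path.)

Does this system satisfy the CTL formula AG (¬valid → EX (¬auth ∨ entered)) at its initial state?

Yes

States satisfying ¬valid → EX (¬auth ∨ entered): {Start, Prompt, Locked, Check, Auth, Fail}.
States satisfying AG (¬valid → EX (¬auth ∨ entered)): {Start, Prompt, Locked, Check, Auth, Fail}.
Every state reachable from Start satisfies ¬valid → EX (¬auth ∨ entered).
Start ∈ Sat(AG (¬valid → EX (¬auth ∨ entered))).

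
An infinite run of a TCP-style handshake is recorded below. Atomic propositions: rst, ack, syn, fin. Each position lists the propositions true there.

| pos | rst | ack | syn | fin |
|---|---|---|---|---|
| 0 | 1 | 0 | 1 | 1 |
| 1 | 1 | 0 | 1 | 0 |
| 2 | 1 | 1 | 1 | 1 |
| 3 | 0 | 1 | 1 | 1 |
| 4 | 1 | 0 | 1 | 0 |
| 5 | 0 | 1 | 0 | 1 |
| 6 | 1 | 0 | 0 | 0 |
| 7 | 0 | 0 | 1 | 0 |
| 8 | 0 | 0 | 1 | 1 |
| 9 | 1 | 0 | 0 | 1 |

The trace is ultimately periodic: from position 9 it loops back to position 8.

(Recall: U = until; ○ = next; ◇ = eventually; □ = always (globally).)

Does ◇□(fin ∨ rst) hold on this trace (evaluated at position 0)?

Holds

□(fin ∨ rst) holds at position 8, which is reachable from 0, so ◇□(fin ∨ rst) holds.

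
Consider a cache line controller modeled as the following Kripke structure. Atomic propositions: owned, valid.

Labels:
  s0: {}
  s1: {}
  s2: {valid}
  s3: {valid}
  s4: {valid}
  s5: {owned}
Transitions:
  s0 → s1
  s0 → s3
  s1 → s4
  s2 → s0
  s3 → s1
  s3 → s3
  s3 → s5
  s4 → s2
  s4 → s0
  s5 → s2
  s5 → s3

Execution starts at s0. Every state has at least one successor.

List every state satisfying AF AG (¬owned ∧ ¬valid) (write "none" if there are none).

none

States satisfying AG (¬owned ∧ ¬valid): ∅.
States satisfying AF AG (¬owned ∧ ¬valid): ∅.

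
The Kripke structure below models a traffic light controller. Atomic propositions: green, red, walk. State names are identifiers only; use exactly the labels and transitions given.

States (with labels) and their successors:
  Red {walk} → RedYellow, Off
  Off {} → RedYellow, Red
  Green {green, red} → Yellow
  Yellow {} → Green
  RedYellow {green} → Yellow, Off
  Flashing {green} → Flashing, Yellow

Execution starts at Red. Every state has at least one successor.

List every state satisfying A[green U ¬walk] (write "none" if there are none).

States satisfying green: {Green, RedYellow, Flashing}.
States satisfying ¬walk: {Off, Green, Yellow, RedYellow, Flashing}.
States satisfying A[green U ¬walk]: {Off, Green, Yellow, RedYellow, Flashing}.

{Off, Green, Yellow, RedYellow, Flashing}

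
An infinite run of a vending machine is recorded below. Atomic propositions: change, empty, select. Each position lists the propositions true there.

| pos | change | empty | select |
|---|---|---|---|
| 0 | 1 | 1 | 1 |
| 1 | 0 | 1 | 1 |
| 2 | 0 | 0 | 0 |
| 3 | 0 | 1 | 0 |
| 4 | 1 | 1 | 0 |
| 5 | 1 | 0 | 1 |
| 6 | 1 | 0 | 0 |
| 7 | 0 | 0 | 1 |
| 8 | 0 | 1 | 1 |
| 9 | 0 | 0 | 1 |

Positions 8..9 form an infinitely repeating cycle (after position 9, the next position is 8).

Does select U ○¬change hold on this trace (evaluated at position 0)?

Walking from position 0: ○¬change first holds at position 0, and select holds at every earlier position along the way, so select U ○¬change holds.

Satisfied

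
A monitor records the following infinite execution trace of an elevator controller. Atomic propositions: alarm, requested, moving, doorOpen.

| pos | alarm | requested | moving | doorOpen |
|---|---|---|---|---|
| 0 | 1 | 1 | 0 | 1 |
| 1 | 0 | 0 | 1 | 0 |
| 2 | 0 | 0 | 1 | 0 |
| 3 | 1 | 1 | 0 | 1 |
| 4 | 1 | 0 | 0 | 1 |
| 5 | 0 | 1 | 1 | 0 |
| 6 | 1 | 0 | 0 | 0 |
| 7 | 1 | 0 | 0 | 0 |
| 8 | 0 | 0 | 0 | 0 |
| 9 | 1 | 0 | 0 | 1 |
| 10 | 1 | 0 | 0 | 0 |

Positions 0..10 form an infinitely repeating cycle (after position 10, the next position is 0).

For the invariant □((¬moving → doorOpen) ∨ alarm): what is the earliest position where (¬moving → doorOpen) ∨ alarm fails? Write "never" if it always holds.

8

Check (¬moving → doorOpen) ∨ alarm at each position in order: 0 ✓, 1 ✓, 2 ✓, 3 ✓, 4 ✓, 5 ✓, 6 ✓, 7 ✓.
At position 8 the labels are {}, so (¬moving → doorOpen) ∨ alarm is false there. This is the first violation.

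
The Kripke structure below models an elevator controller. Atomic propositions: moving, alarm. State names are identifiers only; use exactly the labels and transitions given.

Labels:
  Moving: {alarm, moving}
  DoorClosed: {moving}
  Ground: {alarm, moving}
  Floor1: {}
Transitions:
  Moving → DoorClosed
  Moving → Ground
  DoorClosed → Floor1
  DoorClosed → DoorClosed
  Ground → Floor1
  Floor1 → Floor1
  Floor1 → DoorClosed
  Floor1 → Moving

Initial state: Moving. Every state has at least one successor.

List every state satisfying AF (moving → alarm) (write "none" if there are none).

{Moving, Ground, Floor1}

States satisfying moving → alarm: {Moving, Ground, Floor1}.
States satisfying AF (moving → alarm): {Moving, Ground, Floor1}.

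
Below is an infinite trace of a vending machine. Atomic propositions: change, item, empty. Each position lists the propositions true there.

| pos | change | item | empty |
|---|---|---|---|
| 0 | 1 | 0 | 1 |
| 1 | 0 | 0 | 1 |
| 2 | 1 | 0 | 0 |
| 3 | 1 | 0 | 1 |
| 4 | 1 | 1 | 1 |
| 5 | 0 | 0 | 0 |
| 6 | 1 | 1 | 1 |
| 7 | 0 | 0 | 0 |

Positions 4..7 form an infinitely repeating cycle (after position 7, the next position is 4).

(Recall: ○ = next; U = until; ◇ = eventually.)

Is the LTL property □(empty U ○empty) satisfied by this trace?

empty U ○empty holds at every position 0..7, and those are all positions ever visited, so □(empty U ○empty) holds.

Yes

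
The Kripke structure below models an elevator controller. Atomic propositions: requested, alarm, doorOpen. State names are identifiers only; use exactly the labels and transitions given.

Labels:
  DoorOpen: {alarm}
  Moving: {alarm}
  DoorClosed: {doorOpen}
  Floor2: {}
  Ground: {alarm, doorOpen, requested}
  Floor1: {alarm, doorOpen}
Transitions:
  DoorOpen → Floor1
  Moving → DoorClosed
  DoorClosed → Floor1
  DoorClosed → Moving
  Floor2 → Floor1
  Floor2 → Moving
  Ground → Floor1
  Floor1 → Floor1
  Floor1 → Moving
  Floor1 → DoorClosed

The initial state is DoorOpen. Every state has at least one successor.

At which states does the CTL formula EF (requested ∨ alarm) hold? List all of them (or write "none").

{DoorOpen, Moving, DoorClosed, Floor2, Ground, Floor1}

States satisfying requested ∨ alarm: {DoorOpen, Moving, Ground, Floor1}.
States satisfying EF (requested ∨ alarm): {DoorOpen, Moving, DoorClosed, Floor2, Ground, Floor1}.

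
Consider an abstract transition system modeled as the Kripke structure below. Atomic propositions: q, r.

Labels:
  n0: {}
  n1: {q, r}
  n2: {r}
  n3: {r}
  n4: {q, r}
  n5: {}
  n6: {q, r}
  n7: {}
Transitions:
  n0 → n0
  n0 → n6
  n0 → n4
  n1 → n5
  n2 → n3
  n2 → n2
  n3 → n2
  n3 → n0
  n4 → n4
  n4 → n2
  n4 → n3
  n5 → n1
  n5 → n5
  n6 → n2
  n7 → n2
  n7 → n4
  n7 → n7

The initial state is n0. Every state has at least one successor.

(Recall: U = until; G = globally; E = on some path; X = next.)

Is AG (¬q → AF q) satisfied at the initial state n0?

No

States satisfying ¬q → AF q: {n1, n4, n6}.
States satisfying AG (¬q → AF q): ∅.
n0 is reachable from n0 and violates ¬q → AF q, so AG fails at n0.
n0 ∉ Sat(AG (¬q → AF q)).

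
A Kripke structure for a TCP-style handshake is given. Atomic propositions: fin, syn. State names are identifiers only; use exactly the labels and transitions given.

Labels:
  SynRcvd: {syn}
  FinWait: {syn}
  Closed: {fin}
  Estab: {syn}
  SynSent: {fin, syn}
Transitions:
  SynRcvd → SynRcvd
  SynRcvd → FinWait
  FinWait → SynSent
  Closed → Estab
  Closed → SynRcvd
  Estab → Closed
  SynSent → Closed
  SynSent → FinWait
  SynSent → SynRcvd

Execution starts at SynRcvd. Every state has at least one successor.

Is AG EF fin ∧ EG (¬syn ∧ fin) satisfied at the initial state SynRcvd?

Does not hold

States satisfying EF fin: {SynRcvd, FinWait, Closed, Estab, SynSent}.
States satisfying AG EF fin: {SynRcvd, FinWait, Closed, Estab, SynSent}.
States satisfying ¬syn ∧ fin: {Closed}.
States satisfying EG (¬syn ∧ fin): ∅.
States satisfying AG EF fin ∧ EG (¬syn ∧ fin): ∅.
SynRcvd ∉ Sat(AG EF fin ∧ EG (¬syn ∧ fin)).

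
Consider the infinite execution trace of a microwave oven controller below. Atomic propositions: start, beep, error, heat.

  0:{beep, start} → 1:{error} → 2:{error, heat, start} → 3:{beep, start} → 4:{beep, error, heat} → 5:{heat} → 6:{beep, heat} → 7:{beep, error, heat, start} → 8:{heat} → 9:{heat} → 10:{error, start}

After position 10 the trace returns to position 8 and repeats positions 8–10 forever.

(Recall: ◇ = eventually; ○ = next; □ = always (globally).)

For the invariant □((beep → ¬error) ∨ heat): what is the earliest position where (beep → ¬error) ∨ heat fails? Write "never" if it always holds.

(beep → ¬error) ∨ heat holds at every position 0..10, and those are all the positions the trace ever visits, so the invariant □((beep → ¬error) ∨ heat) is never violated.

never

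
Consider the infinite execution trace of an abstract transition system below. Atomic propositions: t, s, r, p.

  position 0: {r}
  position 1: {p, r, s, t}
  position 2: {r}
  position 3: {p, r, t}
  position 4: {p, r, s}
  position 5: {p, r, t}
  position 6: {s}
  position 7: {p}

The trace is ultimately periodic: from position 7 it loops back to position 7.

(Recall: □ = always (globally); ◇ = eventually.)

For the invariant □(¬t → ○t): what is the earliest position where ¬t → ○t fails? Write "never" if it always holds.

6

Check ¬t → ○t at each position in order: 0 ✓, 1 ✓, 2 ✓, 3 ✓, 4 ✓, 5 ✓.
At position 6 the labels are {s} and the next position 7 has {p}, so ¬t → ○t is false there. This is the first violation.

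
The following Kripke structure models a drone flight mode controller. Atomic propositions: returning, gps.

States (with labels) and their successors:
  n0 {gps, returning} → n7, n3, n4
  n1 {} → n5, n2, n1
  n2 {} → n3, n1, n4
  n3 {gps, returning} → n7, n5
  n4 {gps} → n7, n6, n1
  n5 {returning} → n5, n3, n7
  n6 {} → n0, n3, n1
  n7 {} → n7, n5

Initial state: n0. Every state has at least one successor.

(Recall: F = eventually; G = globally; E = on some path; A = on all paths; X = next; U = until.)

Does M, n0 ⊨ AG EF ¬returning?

States satisfying EF ¬returning: {n0, n1, n2, n3, n4, n5, n6, n7}.
States satisfying AG EF ¬returning: {n0, n1, n2, n3, n4, n5, n6, n7}.
Every state reachable from n0 satisfies EF ¬returning.
n0 ∈ Sat(AG EF ¬returning).

Yes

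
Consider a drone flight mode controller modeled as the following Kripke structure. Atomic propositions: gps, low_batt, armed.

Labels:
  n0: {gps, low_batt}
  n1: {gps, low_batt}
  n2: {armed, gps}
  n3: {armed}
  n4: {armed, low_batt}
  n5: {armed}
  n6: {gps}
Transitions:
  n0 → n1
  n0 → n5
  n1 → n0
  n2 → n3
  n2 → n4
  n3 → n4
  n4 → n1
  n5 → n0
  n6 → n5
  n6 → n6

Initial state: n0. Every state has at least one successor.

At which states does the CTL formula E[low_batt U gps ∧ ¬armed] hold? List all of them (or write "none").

States satisfying low_batt: {n0, n1, n4}.
States satisfying gps ∧ ¬armed: {n0, n1, n6}.
States satisfying E[low_batt U gps ∧ ¬armed]: {n0, n1, n4, n6}.

{n0, n1, n4, n6}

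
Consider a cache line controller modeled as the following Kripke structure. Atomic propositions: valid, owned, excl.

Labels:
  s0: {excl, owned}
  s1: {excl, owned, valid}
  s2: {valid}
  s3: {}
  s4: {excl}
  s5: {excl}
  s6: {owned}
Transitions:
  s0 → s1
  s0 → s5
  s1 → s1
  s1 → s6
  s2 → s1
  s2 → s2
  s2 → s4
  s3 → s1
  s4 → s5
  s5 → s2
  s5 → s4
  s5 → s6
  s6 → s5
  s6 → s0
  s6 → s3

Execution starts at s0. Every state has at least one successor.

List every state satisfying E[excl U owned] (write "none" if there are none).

{s0, s1, s4, s5, s6}

States satisfying excl: {s0, s1, s4, s5}.
States satisfying owned: {s0, s1, s6}.
States satisfying E[excl U owned]: {s0, s1, s4, s5, s6}.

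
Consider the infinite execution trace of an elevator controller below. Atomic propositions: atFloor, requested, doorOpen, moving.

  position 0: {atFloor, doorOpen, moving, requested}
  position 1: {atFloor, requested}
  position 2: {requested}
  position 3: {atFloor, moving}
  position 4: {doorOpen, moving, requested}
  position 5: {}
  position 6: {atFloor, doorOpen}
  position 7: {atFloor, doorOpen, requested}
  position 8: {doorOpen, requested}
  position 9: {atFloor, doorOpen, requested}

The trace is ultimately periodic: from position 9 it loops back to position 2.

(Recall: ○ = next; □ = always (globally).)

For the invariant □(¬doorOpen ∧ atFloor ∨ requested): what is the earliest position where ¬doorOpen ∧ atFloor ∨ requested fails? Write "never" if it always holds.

Check ¬doorOpen ∧ atFloor ∨ requested at each position in order: 0 ✓, 1 ✓, 2 ✓, 3 ✓, 4 ✓.
At position 5 the labels are {}, so ¬doorOpen ∧ atFloor ∨ requested is false there. This is the first violation.

5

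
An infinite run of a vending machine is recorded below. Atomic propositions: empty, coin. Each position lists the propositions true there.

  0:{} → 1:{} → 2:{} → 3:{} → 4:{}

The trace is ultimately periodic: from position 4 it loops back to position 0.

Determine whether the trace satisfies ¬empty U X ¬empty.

Walking from position 0: X ¬empty first holds at position 0, and ¬empty holds at every earlier position along the way, so ¬empty U X ¬empty holds.

Holds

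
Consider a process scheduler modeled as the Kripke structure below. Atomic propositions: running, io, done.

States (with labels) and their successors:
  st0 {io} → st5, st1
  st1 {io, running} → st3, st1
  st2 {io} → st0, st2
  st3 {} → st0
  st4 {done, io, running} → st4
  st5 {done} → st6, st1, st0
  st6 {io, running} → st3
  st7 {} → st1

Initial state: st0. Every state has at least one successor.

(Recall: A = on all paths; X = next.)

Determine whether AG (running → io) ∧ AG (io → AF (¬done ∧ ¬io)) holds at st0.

States satisfying running → io: {st0, st1, st2, st3, st4, st5, st6, st7}.
States satisfying AG (running → io): {st0, st1, st2, st3, st4, st5, st6, st7}.
States satisfying io → AF (¬done ∧ ¬io): {st3, st5, st6, st7}.
States satisfying AG (io → AF (¬done ∧ ¬io)): ∅.
States satisfying AG (running → io) ∧ AG (io → AF (¬done ∧ ¬io)): ∅.
st0 ∉ Sat(AG (running → io) ∧ AG (io → AF (¬done ∧ ¬io))).

Does not hold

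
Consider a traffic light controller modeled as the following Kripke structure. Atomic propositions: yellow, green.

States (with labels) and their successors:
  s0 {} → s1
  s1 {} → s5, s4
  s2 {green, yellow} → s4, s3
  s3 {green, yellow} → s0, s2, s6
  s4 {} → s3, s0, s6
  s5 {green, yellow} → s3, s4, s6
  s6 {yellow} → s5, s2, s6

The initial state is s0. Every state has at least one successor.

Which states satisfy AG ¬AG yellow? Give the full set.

{s0, s1, s2, s3, s4, s5, s6}

States satisfying ¬AG yellow: {s0, s1, s2, s3, s4, s5, s6}.
States satisfying AG ¬AG yellow: {s0, s1, s2, s3, s4, s5, s6}.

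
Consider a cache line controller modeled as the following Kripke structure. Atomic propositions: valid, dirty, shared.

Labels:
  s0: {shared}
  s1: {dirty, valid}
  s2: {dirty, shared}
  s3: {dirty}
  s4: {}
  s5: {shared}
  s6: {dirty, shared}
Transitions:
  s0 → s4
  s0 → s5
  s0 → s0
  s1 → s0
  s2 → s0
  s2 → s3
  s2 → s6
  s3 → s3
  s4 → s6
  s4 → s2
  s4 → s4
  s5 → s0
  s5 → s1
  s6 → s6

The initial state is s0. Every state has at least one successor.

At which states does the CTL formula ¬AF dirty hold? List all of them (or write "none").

{s0, s4, s5}

States satisfying dirty: {s1, s2, s3, s6}.
States satisfying AF dirty: {s1, s2, s3, s6}.
States satisfying ¬AF dirty: {s0, s4, s5}.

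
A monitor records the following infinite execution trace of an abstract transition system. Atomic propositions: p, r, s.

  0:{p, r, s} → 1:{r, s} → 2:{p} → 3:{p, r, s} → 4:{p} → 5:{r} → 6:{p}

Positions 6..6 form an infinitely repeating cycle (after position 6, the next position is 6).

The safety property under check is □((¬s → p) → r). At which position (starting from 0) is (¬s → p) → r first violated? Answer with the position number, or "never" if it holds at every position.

Check (¬s → p) → r at each position in order: 0 ✓, 1 ✓.
At position 2 the labels are {p}, so (¬s → p) → r is false there. This is the first violation.

2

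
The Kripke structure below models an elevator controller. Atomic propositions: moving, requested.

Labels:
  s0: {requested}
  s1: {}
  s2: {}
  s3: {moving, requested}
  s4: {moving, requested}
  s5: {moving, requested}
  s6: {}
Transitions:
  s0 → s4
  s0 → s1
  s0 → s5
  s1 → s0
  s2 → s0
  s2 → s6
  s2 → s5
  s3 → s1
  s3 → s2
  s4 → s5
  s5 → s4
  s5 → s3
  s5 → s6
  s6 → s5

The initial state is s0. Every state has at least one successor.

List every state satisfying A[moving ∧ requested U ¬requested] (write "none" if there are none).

States satisfying moving ∧ requested: {s3, s4, s5}.
States satisfying ¬requested: {s1, s2, s6}.
States satisfying A[moving ∧ requested U ¬requested]: {s1, s2, s3, s6}.

{s1, s2, s3, s6}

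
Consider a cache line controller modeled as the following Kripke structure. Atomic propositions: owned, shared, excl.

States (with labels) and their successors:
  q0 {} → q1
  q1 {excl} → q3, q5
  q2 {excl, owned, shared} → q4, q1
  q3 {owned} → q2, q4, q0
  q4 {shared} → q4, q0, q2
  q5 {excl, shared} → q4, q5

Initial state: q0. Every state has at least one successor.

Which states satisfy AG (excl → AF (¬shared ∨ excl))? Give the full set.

States satisfying excl → AF (¬shared ∨ excl): {q0, q1, q2, q3, q4, q5}.
States satisfying AG (excl → AF (¬shared ∨ excl)): {q0, q1, q2, q3, q4, q5}.

{q0, q1, q2, q3, q4, q5}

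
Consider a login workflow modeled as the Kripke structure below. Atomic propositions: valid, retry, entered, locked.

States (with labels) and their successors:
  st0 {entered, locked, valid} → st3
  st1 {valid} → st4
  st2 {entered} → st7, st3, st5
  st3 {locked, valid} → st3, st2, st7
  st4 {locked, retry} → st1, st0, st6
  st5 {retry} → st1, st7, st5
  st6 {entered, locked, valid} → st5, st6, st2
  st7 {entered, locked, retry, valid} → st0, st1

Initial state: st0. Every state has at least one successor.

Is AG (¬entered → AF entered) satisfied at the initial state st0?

No

States satisfying ¬entered → AF entered: {st0, st2, st6, st7}.
States satisfying AG (¬entered → AF entered): ∅.
st1 is reachable from st0 and violates ¬entered → AF entered, so AG fails at st0.
st0 ∉ Sat(AG (¬entered → AF entered)).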